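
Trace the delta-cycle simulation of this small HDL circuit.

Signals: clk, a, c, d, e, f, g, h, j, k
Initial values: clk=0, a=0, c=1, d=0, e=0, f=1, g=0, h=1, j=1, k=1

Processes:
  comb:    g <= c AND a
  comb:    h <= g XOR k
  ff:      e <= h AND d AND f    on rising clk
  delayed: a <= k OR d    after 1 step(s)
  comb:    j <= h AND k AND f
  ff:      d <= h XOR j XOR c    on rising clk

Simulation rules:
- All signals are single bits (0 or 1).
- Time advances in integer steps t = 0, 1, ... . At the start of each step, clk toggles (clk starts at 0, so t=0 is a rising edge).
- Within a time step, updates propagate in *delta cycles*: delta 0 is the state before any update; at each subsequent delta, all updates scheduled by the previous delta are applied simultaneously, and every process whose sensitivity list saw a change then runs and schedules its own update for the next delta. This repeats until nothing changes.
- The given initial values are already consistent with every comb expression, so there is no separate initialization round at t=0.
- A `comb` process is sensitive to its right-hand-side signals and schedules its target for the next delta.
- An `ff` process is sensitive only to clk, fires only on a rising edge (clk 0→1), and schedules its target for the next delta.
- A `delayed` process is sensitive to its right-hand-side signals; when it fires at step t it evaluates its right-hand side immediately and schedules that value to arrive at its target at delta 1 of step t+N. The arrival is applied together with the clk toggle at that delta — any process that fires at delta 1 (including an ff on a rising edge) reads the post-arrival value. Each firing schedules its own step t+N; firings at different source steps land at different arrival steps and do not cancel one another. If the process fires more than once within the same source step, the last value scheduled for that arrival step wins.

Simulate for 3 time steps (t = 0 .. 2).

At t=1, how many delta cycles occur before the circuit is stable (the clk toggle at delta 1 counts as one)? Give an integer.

[bits: c,g,a,e,k,h,clk,j,d,f]
t=0: Δ0=1000110101 Δ1=1000111101 Δ2=1000111111 | 2Δ
t=1: Δ0=1000111111 Δ1=1010110111 Δ2=1110110111 Δ3=1110100111 Δ4=1110100011 | 4Δ
t=2: Δ0=1110100011 Δ1=1110101011 | 1Δ

4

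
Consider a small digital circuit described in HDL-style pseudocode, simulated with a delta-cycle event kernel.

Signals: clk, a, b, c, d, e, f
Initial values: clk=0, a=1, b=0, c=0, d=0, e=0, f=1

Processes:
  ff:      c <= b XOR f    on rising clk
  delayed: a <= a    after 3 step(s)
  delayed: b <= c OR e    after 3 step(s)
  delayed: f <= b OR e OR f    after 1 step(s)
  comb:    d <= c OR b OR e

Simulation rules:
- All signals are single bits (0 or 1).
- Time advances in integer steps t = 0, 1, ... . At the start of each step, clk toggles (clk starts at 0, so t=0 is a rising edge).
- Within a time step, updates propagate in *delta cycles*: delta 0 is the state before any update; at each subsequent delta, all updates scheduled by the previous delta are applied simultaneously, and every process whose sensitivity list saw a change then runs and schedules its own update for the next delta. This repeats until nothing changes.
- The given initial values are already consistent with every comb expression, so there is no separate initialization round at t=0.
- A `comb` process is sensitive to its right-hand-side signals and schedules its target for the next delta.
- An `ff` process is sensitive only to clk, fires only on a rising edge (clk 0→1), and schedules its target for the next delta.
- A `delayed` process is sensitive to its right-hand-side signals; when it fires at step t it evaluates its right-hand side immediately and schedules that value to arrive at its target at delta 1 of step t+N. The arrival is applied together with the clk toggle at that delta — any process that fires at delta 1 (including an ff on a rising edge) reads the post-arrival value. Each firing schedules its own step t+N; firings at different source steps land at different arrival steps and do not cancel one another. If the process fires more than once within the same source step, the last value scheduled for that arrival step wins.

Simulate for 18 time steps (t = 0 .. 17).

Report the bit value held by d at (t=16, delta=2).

t0.Δ0 b=0 c=0 clk=0 d=0 f=1 e=0 a=1
t0.Δ1 b=0 c=0 clk=1 d=0 f=1 e=0 a=1
t0.Δ2 b=0 c=1 clk=1 d=0 f=1 e=0 a=1
t0.Δ3 b=0 c=1 clk=1 d=1 f=1 e=0 a=1
t1.Δ0 b=0 c=1 clk=1 d=1 f=1 e=0 a=1
t1.Δ1 b=0 c=1 clk=0 d=1 f=1 e=0 a=1
t2.Δ0 b=0 c=1 clk=0 d=1 f=1 e=0 a=1
t2.Δ1 b=0 c=1 clk=1 d=1 f=1 e=0 a=1
t3.Δ0 b=0 c=1 clk=1 d=1 f=1 e=0 a=1
t3.Δ1 b=1 c=1 clk=0 d=1 f=1 e=0 a=1
t4.Δ0 b=1 c=1 clk=0 d=1 f=1 e=0 a=1
t4.Δ1 b=1 c=1 clk=1 d=1 f=1 e=0 a=1
t4.Δ2 b=1 c=0 clk=1 d=1 f=1 e=0 a=1
t5.Δ0 b=1 c=0 clk=1 d=1 f=1 e=0 a=1
t5.Δ1 b=1 c=0 clk=0 d=1 f=1 e=0 a=1
t6.Δ0 b=1 c=0 clk=0 d=1 f=1 e=0 a=1
t6.Δ1 b=1 c=0 clk=1 d=1 f=1 e=0 a=1
t7.Δ0 b=1 c=0 clk=1 d=1 f=1 e=0 a=1
t7.Δ1 b=0 c=0 clk=0 d=1 f=1 e=0 a=1
t7.Δ2 b=0 c=0 clk=0 d=0 f=1 e=0 a=1
t8.Δ0 b=0 c=0 clk=0 d=0 f=1 e=0 a=1
t8.Δ1 b=0 c=0 clk=1 d=0 f=1 e=0 a=1
t8.Δ2 b=0 c=1 clk=1 d=0 f=1 e=0 a=1
t8.Δ3 b=0 c=1 clk=1 d=1 f=1 e=0 a=1
t9.Δ0 b=0 c=1 clk=1 d=1 f=1 e=0 a=1
t9.Δ1 b=0 c=1 clk=0 d=1 f=1 e=0 a=1
t10.Δ0 b=0 c=1 clk=0 d=1 f=1 e=0 a=1
t10.Δ1 b=0 c=1 clk=1 d=1 f=1 e=0 a=1
t11.Δ0 b=0 c=1 clk=1 d=1 f=1 e=0 a=1
t11.Δ1 b=1 c=1 clk=0 d=1 f=1 e=0 a=1
t12.Δ0 b=1 c=1 clk=0 d=1 f=1 e=0 a=1
t12.Δ1 b=1 c=1 clk=1 d=1 f=1 e=0 a=1
t12.Δ2 b=1 c=0 clk=1 d=1 f=1 e=0 a=1
t13.Δ0 b=1 c=0 clk=1 d=1 f=1 e=0 a=1
t13.Δ1 b=1 c=0 clk=0 d=1 f=1 e=0 a=1
t14.Δ0 b=1 c=0 clk=0 d=1 f=1 e=0 a=1
t14.Δ1 b=1 c=0 clk=1 d=1 f=1 e=0 a=1
t15.Δ0 b=1 c=0 clk=1 d=1 f=1 e=0 a=1
t15.Δ1 b=0 c=0 clk=0 d=1 f=1 e=0 a=1
t15.Δ2 b=0 c=0 clk=0 d=0 f=1 e=0 a=1
t16.Δ0 b=0 c=0 clk=0 d=0 f=1 e=0 a=1
t16.Δ1 b=0 c=0 clk=1 d=0 f=1 e=0 a=1
t16.Δ2 b=0 c=1 clk=1 d=0 f=1 e=0 a=1
t16.Δ3 b=0 c=1 clk=1 d=1 f=1 e=0 a=1
t17.Δ0 b=0 c=1 clk=1 d=1 f=1 e=0 a=1
t17.Δ1 b=0 c=1 clk=0 d=1 f=1 e=0 a=1

0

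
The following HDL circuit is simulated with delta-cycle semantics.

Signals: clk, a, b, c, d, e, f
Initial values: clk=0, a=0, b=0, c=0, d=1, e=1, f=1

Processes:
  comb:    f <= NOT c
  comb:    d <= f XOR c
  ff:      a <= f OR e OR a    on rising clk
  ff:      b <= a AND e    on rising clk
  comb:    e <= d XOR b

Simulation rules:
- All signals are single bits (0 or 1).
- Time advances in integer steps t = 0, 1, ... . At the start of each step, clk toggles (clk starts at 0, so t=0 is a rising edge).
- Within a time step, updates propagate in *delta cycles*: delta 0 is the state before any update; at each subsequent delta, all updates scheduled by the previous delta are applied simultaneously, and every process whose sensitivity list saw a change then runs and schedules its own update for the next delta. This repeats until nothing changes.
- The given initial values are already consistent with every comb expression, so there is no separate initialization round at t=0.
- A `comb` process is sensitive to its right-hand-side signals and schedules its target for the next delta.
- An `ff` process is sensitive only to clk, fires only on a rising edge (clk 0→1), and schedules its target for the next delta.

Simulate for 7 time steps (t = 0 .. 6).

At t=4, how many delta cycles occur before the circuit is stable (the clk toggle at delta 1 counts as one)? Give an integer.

3

[bits: clk,d,a,b,e,c,f]
t=0: Δ0=0100101 Δ1=1100101 Δ2=1110101 | 2Δ
t=1: Δ0=1110101 Δ1=0110101 | 1Δ
t=2: Δ0=0110101 Δ1=1110101 Δ2=1111101 Δ3=1111001 | 3Δ
t=3: Δ0=1111001 Δ1=0111001 | 1Δ
t=4: Δ0=0111001 Δ1=1111001 Δ2=1110001 Δ3=1110101 | 3Δ
t=5: Δ0=1110101 Δ1=0110101 | 1Δ
t=6: Δ0=0110101 Δ1=1110101 Δ2=1111101 Δ3=1111001 | 3Δ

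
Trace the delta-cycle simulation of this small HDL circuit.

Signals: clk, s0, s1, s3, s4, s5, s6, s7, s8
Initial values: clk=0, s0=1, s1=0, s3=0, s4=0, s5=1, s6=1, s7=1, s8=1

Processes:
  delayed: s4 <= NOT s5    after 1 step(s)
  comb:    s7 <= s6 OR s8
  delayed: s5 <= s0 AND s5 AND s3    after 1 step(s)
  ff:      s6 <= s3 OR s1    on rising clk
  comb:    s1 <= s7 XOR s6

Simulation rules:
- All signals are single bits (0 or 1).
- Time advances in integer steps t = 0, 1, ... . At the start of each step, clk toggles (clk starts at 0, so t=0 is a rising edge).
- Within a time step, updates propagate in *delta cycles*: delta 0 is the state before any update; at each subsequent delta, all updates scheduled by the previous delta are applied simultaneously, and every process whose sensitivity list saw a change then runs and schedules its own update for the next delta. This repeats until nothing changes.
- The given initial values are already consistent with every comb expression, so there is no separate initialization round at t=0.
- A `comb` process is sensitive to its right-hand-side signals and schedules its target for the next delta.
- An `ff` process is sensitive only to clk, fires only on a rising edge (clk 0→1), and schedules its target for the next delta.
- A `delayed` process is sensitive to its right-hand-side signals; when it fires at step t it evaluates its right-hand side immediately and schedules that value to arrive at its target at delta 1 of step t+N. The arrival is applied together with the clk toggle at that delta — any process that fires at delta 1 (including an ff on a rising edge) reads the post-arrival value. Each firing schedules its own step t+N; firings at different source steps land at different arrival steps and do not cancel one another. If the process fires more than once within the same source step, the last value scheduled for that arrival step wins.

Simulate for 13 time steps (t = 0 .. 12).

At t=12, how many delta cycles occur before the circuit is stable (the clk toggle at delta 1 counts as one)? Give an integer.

[bits: s1,s0,clk,s8,s6,s7,s4,s3,s5]
t=0: Δ0=010111001 Δ1=011111001 Δ2=011101001 Δ3=111101001 | 3Δ
t=1: Δ0=111101001 Δ1=110101001 | 1Δ
t=2: Δ0=110101001 Δ1=111101001 Δ2=111111001 Δ3=011111001 | 3Δ
t=3: Δ0=011111001 Δ1=010111001 | 1Δ
t=4: Δ0=010111001 Δ1=011111001 Δ2=011101001 Δ3=111101001 | 3Δ
t=5: Δ0=111101001 Δ1=110101001 | 1Δ
t=6: Δ0=110101001 Δ1=111101001 Δ2=111111001 Δ3=011111001 | 3Δ
t=7: Δ0=011111001 Δ1=010111001 | 1Δ
t=8: Δ0=010111001 Δ1=011111001 Δ2=011101001 Δ3=111101001 | 3Δ
t=9: Δ0=111101001 Δ1=110101001 | 1Δ
t=10: Δ0=110101001 Δ1=111101001 Δ2=111111001 Δ3=011111001 | 3Δ
t=11: Δ0=011111001 Δ1=010111001 | 1Δ
t=12: Δ0=010111001 Δ1=011111001 Δ2=011101001 Δ3=111101001 | 3Δ

3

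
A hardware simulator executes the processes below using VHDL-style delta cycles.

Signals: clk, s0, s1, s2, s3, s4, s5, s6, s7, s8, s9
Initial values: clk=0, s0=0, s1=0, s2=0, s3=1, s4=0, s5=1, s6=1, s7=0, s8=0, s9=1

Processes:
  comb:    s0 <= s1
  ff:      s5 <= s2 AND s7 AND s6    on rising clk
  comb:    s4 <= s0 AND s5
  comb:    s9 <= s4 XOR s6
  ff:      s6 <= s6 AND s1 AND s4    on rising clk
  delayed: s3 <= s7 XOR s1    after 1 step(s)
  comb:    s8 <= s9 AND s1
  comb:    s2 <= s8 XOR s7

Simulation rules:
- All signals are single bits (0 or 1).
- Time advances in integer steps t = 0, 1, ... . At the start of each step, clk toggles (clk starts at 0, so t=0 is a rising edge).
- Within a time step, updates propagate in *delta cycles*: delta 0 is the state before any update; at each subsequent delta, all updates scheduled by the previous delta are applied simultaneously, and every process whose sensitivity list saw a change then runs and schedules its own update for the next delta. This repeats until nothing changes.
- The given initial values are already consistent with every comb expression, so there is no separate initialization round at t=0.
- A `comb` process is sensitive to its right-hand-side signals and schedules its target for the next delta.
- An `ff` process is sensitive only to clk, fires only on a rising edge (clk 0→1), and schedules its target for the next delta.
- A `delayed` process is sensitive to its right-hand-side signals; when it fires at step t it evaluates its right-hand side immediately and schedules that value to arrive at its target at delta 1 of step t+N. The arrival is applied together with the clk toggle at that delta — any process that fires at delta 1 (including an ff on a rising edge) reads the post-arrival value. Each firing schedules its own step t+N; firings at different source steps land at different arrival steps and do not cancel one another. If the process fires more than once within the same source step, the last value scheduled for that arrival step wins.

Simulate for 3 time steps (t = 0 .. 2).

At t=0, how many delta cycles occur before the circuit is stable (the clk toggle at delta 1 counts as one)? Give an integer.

3

t=0 Δ0: s8=0 s3=1 s2=0 s1=0 clk=0 s9=1 s7=0 s4=0 s0=0 s5=1 s6=1
  Δ1: clk:0→1
  Δ2: s5:1→0, s6:1→0
  Δ3: s9:1→0
  (3Δ to stable)
t=1 Δ0: s8=0 s3=1 s2=0 s1=0 clk=1 s9=0 s7=0 s4=0 s0=0 s5=0 s6=0
  Δ1: clk:1→0
  (1Δ to stable)
t=2 Δ0: s8=0 s3=1 s2=0 s1=0 clk=0 s9=0 s7=0 s4=0 s0=0 s5=0 s6=0
  Δ1: clk:0→1
  (1Δ to stable)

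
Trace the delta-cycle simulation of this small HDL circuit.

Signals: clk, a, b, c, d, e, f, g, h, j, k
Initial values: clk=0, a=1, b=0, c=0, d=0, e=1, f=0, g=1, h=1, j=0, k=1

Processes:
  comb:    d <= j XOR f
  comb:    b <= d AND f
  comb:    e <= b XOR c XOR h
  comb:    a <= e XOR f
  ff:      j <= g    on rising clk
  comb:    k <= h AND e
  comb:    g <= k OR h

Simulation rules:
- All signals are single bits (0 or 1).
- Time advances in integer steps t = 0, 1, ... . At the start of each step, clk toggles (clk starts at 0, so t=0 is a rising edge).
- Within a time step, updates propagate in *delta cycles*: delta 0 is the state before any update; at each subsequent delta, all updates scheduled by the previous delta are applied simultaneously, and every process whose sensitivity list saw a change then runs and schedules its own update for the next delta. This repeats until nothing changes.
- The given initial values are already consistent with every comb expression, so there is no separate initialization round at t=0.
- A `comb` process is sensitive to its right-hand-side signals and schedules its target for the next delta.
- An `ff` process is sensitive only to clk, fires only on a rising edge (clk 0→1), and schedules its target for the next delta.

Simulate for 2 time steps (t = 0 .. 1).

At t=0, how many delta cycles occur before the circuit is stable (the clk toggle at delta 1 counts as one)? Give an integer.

3

t0.Δ0 e=1 g=1 h=1 a=1 c=0 f=0 j=0 clk=0 k=1 b=0 d=0
t0.Δ1 e=1 g=1 h=1 a=1 c=0 f=0 j=0 clk=1 k=1 b=0 d=0
t0.Δ2 e=1 g=1 h=1 a=1 c=0 f=0 j=1 clk=1 k=1 b=0 d=0
t0.Δ3 e=1 g=1 h=1 a=1 c=0 f=0 j=1 clk=1 k=1 b=0 d=1
t1.Δ0 e=1 g=1 h=1 a=1 c=0 f=0 j=1 clk=1 k=1 b=0 d=1
t1.Δ1 e=1 g=1 h=1 a=1 c=0 f=0 j=1 clk=0 k=1 b=0 d=1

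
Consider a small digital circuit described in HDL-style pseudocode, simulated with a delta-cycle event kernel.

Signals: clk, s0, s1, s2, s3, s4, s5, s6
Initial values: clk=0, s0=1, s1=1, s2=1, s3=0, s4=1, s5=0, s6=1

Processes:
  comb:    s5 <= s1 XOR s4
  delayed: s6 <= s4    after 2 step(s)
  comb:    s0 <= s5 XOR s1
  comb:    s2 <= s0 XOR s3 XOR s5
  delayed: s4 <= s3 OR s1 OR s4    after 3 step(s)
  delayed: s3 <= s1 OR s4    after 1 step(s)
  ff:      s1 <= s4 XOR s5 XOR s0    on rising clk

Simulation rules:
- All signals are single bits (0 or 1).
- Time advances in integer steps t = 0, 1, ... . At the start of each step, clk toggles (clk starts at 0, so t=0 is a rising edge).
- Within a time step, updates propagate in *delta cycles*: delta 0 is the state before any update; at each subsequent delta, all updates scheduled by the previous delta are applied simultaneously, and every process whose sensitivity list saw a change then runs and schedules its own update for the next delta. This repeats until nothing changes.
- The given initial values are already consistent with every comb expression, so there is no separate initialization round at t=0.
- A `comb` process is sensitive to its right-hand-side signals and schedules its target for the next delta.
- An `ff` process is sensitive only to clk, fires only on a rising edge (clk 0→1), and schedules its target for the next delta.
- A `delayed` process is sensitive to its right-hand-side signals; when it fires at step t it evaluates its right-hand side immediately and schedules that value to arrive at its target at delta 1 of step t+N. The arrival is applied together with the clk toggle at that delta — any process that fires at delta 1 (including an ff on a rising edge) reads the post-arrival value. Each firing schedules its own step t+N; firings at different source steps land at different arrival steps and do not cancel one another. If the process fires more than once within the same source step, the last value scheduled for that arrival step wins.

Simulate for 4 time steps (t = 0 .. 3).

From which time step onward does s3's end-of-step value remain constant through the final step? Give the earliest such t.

1

t=0 Δ0: s2=1 s4=1 s3=0 s6=1 s0=1 s1=1 s5=0 clk=0
  Δ1: clk:0→1
  Δ2: s1:1→0
  Δ3: s0:1→0, s5:0→1
  Δ4: s0:0→1
  Δ5: s2:1→0
  (5Δ to stable)
t=1 Δ0: s2=0 s4=1 s3=0 s6=1 s0=1 s1=0 s5=1 clk=1
  Δ1: s3:0→1, clk:1→0
  Δ2: s2:0→1
  (2Δ to stable)
t=2 Δ0: s2=1 s4=1 s3=1 s6=1 s0=1 s1=0 s5=1 clk=0
  Δ1: clk:0→1
  Δ2: s1:0→1
  Δ3: s0:1→0, s5:1→0
  Δ4: s0:0→1
  Δ5: s2:1→0
  (5Δ to stable)
t=3 Δ0: s2=0 s4=1 s3=1 s6=1 s0=1 s1=1 s5=0 clk=1
  Δ1: clk:1→0
  (1Δ to stable)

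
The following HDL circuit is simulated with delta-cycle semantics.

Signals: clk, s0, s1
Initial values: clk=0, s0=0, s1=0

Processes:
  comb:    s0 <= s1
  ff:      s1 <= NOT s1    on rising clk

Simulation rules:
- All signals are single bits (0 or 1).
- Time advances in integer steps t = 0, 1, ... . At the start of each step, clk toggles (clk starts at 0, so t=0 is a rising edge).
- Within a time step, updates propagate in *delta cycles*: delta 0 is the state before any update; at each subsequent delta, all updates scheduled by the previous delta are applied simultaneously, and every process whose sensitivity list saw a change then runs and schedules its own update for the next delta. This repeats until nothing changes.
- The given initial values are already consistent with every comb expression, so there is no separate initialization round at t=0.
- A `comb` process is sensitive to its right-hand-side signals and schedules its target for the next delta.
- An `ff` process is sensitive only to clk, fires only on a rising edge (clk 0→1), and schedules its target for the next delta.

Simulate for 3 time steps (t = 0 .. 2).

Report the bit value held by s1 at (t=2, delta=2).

0

t=0 Δ0: s1=0 clk=0 s0=0
  Δ1: clk:0→1
  Δ2: s1:0→1
  Δ3: s0:0→1
  (3Δ to stable)
t=1 Δ0: s1=1 clk=1 s0=1
  Δ1: clk:1→0
  (1Δ to stable)
t=2 Δ0: s1=1 clk=0 s0=1
  Δ1: clk:0→1
  Δ2: s1:1→0
  Δ3: s0:1→0
  (3Δ to stable)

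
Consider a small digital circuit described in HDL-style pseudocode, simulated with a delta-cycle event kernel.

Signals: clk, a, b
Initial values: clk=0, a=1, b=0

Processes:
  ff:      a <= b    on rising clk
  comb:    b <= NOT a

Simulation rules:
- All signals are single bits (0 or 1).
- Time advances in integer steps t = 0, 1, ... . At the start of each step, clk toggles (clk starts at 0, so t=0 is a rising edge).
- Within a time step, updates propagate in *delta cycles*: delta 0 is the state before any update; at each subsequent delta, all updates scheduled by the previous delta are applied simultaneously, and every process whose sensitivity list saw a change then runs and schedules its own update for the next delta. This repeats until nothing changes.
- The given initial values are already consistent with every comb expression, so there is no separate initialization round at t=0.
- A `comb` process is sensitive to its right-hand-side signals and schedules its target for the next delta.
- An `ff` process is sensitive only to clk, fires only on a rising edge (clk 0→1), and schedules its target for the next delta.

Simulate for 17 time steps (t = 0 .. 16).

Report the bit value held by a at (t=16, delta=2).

0

t0.Δ0 clk=0 b=0 a=1
t0.Δ1 clk=1 b=0 a=1
t0.Δ2 clk=1 b=0 a=0
t0.Δ3 clk=1 b=1 a=0
t1.Δ0 clk=1 b=1 a=0
t1.Δ1 clk=0 b=1 a=0
t2.Δ0 clk=0 b=1 a=0
t2.Δ1 clk=1 b=1 a=0
t2.Δ2 clk=1 b=1 a=1
t2.Δ3 clk=1 b=0 a=1
t3.Δ0 clk=1 b=0 a=1
t3.Δ1 clk=0 b=0 a=1
t4.Δ0 clk=0 b=0 a=1
t4.Δ1 clk=1 b=0 a=1
t4.Δ2 clk=1 b=0 a=0
t4.Δ3 clk=1 b=1 a=0
t5.Δ0 clk=1 b=1 a=0
t5.Δ1 clk=0 b=1 a=0
t6.Δ0 clk=0 b=1 a=0
t6.Δ1 clk=1 b=1 a=0
t6.Δ2 clk=1 b=1 a=1
t6.Δ3 clk=1 b=0 a=1
t7.Δ0 clk=1 b=0 a=1
t7.Δ1 clk=0 b=0 a=1
t8.Δ0 clk=0 b=0 a=1
t8.Δ1 clk=1 b=0 a=1
t8.Δ2 clk=1 b=0 a=0
t8.Δ3 clk=1 b=1 a=0
t9.Δ0 clk=1 b=1 a=0
t9.Δ1 clk=0 b=1 a=0
t10.Δ0 clk=0 b=1 a=0
t10.Δ1 clk=1 b=1 a=0
t10.Δ2 clk=1 b=1 a=1
t10.Δ3 clk=1 b=0 a=1
t11.Δ0 clk=1 b=0 a=1
t11.Δ1 clk=0 b=0 a=1
t12.Δ0 clk=0 b=0 a=1
t12.Δ1 clk=1 b=0 a=1
t12.Δ2 clk=1 b=0 a=0
t12.Δ3 clk=1 b=1 a=0
t13.Δ0 clk=1 b=1 a=0
t13.Δ1 clk=0 b=1 a=0
t14.Δ0 clk=0 b=1 a=0
t14.Δ1 clk=1 b=1 a=0
t14.Δ2 clk=1 b=1 a=1
t14.Δ3 clk=1 b=0 a=1
t15.Δ0 clk=1 b=0 a=1
t15.Δ1 clk=0 b=0 a=1
t16.Δ0 clk=0 b=0 a=1
t16.Δ1 clk=1 b=0 a=1
t16.Δ2 clk=1 b=0 a=0
t16.Δ3 clk=1 b=1 a=0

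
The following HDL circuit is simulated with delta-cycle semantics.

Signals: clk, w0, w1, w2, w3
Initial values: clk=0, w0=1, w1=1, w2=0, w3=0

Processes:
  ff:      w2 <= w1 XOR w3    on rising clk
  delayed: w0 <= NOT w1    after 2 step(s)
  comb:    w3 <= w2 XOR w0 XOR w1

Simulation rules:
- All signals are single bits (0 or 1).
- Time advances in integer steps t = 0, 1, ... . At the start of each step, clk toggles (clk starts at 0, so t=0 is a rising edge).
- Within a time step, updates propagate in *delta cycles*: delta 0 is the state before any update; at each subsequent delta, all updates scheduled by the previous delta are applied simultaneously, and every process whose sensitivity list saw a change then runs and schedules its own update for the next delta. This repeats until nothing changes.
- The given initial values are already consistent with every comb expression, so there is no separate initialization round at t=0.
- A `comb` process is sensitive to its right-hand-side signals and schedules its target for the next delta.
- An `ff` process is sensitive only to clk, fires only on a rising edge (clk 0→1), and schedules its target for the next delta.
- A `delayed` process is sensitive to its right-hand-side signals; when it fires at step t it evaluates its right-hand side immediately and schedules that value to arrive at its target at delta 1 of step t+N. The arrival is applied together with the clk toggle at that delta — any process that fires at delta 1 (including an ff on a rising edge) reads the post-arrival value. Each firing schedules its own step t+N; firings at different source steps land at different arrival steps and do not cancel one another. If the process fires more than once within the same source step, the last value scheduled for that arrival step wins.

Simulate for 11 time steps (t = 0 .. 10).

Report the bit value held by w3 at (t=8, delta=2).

t=0 Δ0: w3=0 w0=1 clk=0 w1=1 w2=0
  Δ1: clk:0→1
  Δ2: w2:0→1
  Δ3: w3:0→1
  (3Δ to stable)
t=1 Δ0: w3=1 w0=1 clk=1 w1=1 w2=1
  Δ1: clk:1→0
  (1Δ to stable)
t=2 Δ0: w3=1 w0=1 clk=0 w1=1 w2=1
  Δ1: clk:0→1
  Δ2: w2:1→0
  Δ3: w3:1→0
  (3Δ to stable)
t=3 Δ0: w3=0 w0=1 clk=1 w1=1 w2=0
  Δ1: clk:1→0
  (1Δ to stable)
t=4 Δ0: w3=0 w0=1 clk=0 w1=1 w2=0
  Δ1: clk:0→1
  Δ2: w2:0→1
  Δ3: w3:0→1
  (3Δ to stable)
t=5 Δ0: w3=1 w0=1 clk=1 w1=1 w2=1
  Δ1: clk:1→0
  (1Δ to stable)
t=6 Δ0: w3=1 w0=1 clk=0 w1=1 w2=1
  Δ1: clk:0→1
  Δ2: w2:1→0
  Δ3: w3:1→0
  (3Δ to stable)
t=7 Δ0: w3=0 w0=1 clk=1 w1=1 w2=0
  Δ1: clk:1→0
  (1Δ to stable)
t=8 Δ0: w3=0 w0=1 clk=0 w1=1 w2=0
  Δ1: clk:0→1
  Δ2: w2:0→1
  Δ3: w3:0→1
  (3Δ to stable)
t=9 Δ0: w3=1 w0=1 clk=1 w1=1 w2=1
  Δ1: clk:1→0
  (1Δ to stable)
t=10 Δ0: w3=1 w0=1 clk=0 w1=1 w2=1
  Δ1: clk:0→1
  Δ2: w2:1→0
  Δ3: w3:1→0
  (3Δ to stable)

0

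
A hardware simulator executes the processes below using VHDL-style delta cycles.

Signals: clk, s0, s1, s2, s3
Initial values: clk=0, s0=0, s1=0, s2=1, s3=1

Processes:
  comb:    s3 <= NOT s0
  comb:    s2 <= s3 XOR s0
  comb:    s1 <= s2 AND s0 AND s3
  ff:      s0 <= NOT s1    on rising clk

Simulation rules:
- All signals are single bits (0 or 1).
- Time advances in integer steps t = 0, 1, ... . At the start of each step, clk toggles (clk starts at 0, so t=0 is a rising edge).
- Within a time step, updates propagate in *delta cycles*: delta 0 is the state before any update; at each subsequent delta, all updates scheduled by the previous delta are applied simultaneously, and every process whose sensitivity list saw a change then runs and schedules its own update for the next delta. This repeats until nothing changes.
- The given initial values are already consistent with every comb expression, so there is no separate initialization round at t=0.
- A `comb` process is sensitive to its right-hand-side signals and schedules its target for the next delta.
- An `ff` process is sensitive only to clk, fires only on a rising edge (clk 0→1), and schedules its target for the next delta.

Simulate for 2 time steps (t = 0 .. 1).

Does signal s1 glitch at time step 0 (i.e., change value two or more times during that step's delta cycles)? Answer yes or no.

t=0 Δ0: s1=0 clk=0 s0=0 s3=1 s2=1
  Δ1: clk:0→1
  Δ2: s0:0→1
  Δ3: s1:0→1, s3:1→0, s2:1→0
  Δ4: s1:1→0, s2:0→1
  (4Δ to stable)
t=1 Δ0: s1=0 clk=1 s0=1 s3=0 s2=1
  Δ1: clk:1→0
  (1Δ to stable)

yes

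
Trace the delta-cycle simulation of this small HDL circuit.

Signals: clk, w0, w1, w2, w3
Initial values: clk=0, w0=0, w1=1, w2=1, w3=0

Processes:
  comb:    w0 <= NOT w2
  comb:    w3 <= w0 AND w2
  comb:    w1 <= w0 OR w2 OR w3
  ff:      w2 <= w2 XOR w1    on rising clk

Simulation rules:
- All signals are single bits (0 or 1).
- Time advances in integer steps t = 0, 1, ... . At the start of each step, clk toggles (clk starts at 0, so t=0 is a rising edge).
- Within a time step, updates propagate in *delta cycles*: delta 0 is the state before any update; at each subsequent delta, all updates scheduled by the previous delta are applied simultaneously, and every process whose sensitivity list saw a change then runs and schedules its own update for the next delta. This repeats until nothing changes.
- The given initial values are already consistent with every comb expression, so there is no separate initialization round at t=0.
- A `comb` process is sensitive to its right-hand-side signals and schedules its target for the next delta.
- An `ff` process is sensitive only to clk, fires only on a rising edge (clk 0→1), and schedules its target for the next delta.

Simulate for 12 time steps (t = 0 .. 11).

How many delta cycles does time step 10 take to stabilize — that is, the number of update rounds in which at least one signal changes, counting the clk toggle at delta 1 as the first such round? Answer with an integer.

4

t=0 Δ0: w0=0 w3=0 w2=1 clk=0 w1=1
  Δ1: clk:0→1
  Δ2: w2:1→0
  Δ3: w0:0→1, w1:1→0
  Δ4: w1:0→1
  (4Δ to stable)
t=1 Δ0: w0=1 w3=0 w2=0 clk=1 w1=1
  Δ1: clk:1→0
  (1Δ to stable)
t=2 Δ0: w0=1 w3=0 w2=0 clk=0 w1=1
  Δ1: clk:0→1
  Δ2: w2:0→1
  Δ3: w0:1→0, w3:0→1
  Δ4: w3:1→0
  (4Δ to stable)
t=3 Δ0: w0=0 w3=0 w2=1 clk=1 w1=1
  Δ1: clk:1→0
  (1Δ to stable)
t=4 Δ0: w0=0 w3=0 w2=1 clk=0 w1=1
  Δ1: clk:0→1
  Δ2: w2:1→0
  Δ3: w0:0→1, w1:1→0
  Δ4: w1:0→1
  (4Δ to stable)
t=5 Δ0: w0=1 w3=0 w2=0 clk=1 w1=1
  Δ1: clk:1→0
  (1Δ to stable)
t=6 Δ0: w0=1 w3=0 w2=0 clk=0 w1=1
  Δ1: clk:0→1
  Δ2: w2:0→1
  Δ3: w0:1→0, w3:0→1
  Δ4: w3:1→0
  (4Δ to stable)
t=7 Δ0: w0=0 w3=0 w2=1 clk=1 w1=1
  Δ1: clk:1→0
  (1Δ to stable)
t=8 Δ0: w0=0 w3=0 w2=1 clk=0 w1=1
  Δ1: clk:0→1
  Δ2: w2:1→0
  Δ3: w0:0→1, w1:1→0
  Δ4: w1:0→1
  (4Δ to stable)
t=9 Δ0: w0=1 w3=0 w2=0 clk=1 w1=1
  Δ1: clk:1→0
  (1Δ to stable)
t=10 Δ0: w0=1 w3=0 w2=0 clk=0 w1=1
  Δ1: clk:0→1
  Δ2: w2:0→1
  Δ3: w0:1→0, w3:0→1
  Δ4: w3:1→0
  (4Δ to stable)
t=11 Δ0: w0=0 w3=0 w2=1 clk=1 w1=1
  Δ1: clk:1→0
  (1Δ to stable)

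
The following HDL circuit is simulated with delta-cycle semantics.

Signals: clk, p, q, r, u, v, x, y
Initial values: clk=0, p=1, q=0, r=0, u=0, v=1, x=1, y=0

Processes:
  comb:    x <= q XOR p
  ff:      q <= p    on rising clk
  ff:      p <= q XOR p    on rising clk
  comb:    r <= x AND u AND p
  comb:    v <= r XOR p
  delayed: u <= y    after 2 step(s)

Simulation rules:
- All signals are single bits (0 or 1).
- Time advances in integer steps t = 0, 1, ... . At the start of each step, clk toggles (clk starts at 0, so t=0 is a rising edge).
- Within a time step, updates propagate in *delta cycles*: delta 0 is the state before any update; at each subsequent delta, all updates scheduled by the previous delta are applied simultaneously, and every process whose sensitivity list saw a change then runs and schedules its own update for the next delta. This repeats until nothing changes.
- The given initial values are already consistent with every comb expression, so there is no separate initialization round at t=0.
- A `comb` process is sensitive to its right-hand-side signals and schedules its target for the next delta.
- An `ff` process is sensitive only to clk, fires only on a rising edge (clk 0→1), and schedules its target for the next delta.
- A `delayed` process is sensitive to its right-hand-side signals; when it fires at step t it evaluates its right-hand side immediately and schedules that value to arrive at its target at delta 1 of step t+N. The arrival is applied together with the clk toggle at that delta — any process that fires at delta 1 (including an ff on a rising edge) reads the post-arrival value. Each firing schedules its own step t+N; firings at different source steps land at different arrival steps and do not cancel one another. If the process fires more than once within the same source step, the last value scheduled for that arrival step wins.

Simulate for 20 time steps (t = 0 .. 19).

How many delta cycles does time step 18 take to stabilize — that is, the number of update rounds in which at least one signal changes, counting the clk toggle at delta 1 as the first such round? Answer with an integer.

3

t=0 Δ0: r=0 clk=0 q=0 v=1 u=0 y=0 p=1 x=1
  Δ1: clk:0→1
  Δ2: q:0→1
  Δ3: x:1→0
  (3Δ to stable)
t=1 Δ0: r=0 clk=1 q=1 v=1 u=0 y=0 p=1 x=0
  Δ1: clk:1→0
  (1Δ to stable)
t=2 Δ0: r=0 clk=0 q=1 v=1 u=0 y=0 p=1 x=0
  Δ1: clk:0→1
  Δ2: p:1→0
  Δ3: v:1→0, x:0→1
  (3Δ to stable)
t=3 Δ0: r=0 clk=1 q=1 v=0 u=0 y=0 p=0 x=1
  Δ1: clk:1→0
  (1Δ to stable)
t=4 Δ0: r=0 clk=0 q=1 v=0 u=0 y=0 p=0 x=1
  Δ1: clk:0→1
  Δ2: q:1→0, p:0→1
  Δ3: v:0→1
  (3Δ to stable)
t=5 Δ0: r=0 clk=1 q=0 v=1 u=0 y=0 p=1 x=1
  Δ1: clk:1→0
  (1Δ to stable)
t=6 Δ0: r=0 clk=0 q=0 v=1 u=0 y=0 p=1 x=1
  Δ1: clk:0→1
  Δ2: q:0→1
  Δ3: x:1→0
  (3Δ to stable)
t=7 Δ0: r=0 clk=1 q=1 v=1 u=0 y=0 p=1 x=0
  Δ1: clk:1→0
  (1Δ to stable)
t=8 Δ0: r=0 clk=0 q=1 v=1 u=0 y=0 p=1 x=0
  Δ1: clk:0→1
  Δ2: p:1→0
  Δ3: v:1→0, x:0→1
  (3Δ to stable)
t=9 Δ0: r=0 clk=1 q=1 v=0 u=0 y=0 p=0 x=1
  Δ1: clk:1→0
  (1Δ to stable)
t=10 Δ0: r=0 clk=0 q=1 v=0 u=0 y=0 p=0 x=1
  Δ1: clk:0→1
  Δ2: q:1→0, p:0→1
  Δ3: v:0→1
  (3Δ to stable)
t=11 Δ0: r=0 clk=1 q=0 v=1 u=0 y=0 p=1 x=1
  Δ1: clk:1→0
  (1Δ to stable)
t=12 Δ0: r=0 clk=0 q=0 v=1 u=0 y=0 p=1 x=1
  Δ1: clk:0→1
  Δ2: q:0→1
  Δ3: x:1→0
  (3Δ to stable)
t=13 Δ0: r=0 clk=1 q=1 v=1 u=0 y=0 p=1 x=0
  Δ1: clk:1→0
  (1Δ to stable)
t=14 Δ0: r=0 clk=0 q=1 v=1 u=0 y=0 p=1 x=0
  Δ1: clk:0→1
  Δ2: p:1→0
  Δ3: v:1→0, x:0→1
  (3Δ to stable)
t=15 Δ0: r=0 clk=1 q=1 v=0 u=0 y=0 p=0 x=1
  Δ1: clk:1→0
  (1Δ to stable)
t=16 Δ0: r=0 clk=0 q=1 v=0 u=0 y=0 p=0 x=1
  Δ1: clk:0→1
  Δ2: q:1→0, p:0→1
  Δ3: v:0→1
  (3Δ to stable)
t=17 Δ0: r=0 clk=1 q=0 v=1 u=0 y=0 p=1 x=1
  Δ1: clk:1→0
  (1Δ to stable)
t=18 Δ0: r=0 clk=0 q=0 v=1 u=0 y=0 p=1 x=1
  Δ1: clk:0→1
  Δ2: q:0→1
  Δ3: x:1→0
  (3Δ to stable)
t=19 Δ0: r=0 clk=1 q=1 v=1 u=0 y=0 p=1 x=0
  Δ1: clk:1→0
  (1Δ to stable)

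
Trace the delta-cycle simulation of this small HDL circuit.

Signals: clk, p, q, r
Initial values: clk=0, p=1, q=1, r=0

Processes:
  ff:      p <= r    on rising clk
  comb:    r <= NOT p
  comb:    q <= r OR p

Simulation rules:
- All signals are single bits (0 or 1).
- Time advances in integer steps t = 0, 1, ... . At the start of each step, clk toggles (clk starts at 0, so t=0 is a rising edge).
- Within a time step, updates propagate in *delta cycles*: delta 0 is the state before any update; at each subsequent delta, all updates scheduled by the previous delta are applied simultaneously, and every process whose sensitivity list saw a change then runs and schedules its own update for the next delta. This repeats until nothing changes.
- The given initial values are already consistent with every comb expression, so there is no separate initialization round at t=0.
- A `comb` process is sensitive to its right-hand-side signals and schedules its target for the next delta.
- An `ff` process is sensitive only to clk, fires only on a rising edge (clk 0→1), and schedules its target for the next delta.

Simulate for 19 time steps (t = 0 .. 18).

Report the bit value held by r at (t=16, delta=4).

1

t=0 Δ0: r=0 p=1 q=1 clk=0
  Δ1: clk:0→1
  Δ2: p:1→0
  Δ3: r:0→1, q:1→0
  Δ4: q:0→1
  (4Δ to stable)
t=1 Δ0: r=1 p=0 q=1 clk=1
  Δ1: clk:1→0
  (1Δ to stable)
t=2 Δ0: r=1 p=0 q=1 clk=0
  Δ1: clk:0→1
  Δ2: p:0→1
  Δ3: r:1→0
  (3Δ to stable)
t=3 Δ0: r=0 p=1 q=1 clk=1
  Δ1: clk:1→0
  (1Δ to stable)
t=4 Δ0: r=0 p=1 q=1 clk=0
  Δ1: clk:0→1
  Δ2: p:1→0
  Δ3: r:0→1, q:1→0
  Δ4: q:0→1
  (4Δ to stable)
t=5 Δ0: r=1 p=0 q=1 clk=1
  Δ1: clk:1→0
  (1Δ to stable)
t=6 Δ0: r=1 p=0 q=1 clk=0
  Δ1: clk:0→1
  Δ2: p:0→1
  Δ3: r:1→0
  (3Δ to stable)
t=7 Δ0: r=0 p=1 q=1 clk=1
  Δ1: clk:1→0
  (1Δ to stable)
t=8 Δ0: r=0 p=1 q=1 clk=0
  Δ1: clk:0→1
  Δ2: p:1→0
  Δ3: r:0→1, q:1→0
  Δ4: q:0→1
  (4Δ to stable)
t=9 Δ0: r=1 p=0 q=1 clk=1
  Δ1: clk:1→0
  (1Δ to stable)
t=10 Δ0: r=1 p=0 q=1 clk=0
  Δ1: clk:0→1
  Δ2: p:0→1
  Δ3: r:1→0
  (3Δ to stable)
t=11 Δ0: r=0 p=1 q=1 clk=1
  Δ1: clk:1→0
  (1Δ to stable)
t=12 Δ0: r=0 p=1 q=1 clk=0
  Δ1: clk:0→1
  Δ2: p:1→0
  Δ3: r:0→1, q:1→0
  Δ4: q:0→1
  (4Δ to stable)
t=13 Δ0: r=1 p=0 q=1 clk=1
  Δ1: clk:1→0
  (1Δ to stable)
t=14 Δ0: r=1 p=0 q=1 clk=0
  Δ1: clk:0→1
  Δ2: p:0→1
  Δ3: r:1→0
  (3Δ to stable)
t=15 Δ0: r=0 p=1 q=1 clk=1
  Δ1: clk:1→0
  (1Δ to stable)
t=16 Δ0: r=0 p=1 q=1 clk=0
  Δ1: clk:0→1
  Δ2: p:1→0
  Δ3: r:0→1, q:1→0
  Δ4: q:0→1
  (4Δ to stable)
t=17 Δ0: r=1 p=0 q=1 clk=1
  Δ1: clk:1→0
  (1Δ to stable)
t=18 Δ0: r=1 p=0 q=1 clk=0
  Δ1: clk:0→1
  Δ2: p:0→1
  Δ3: r:1→0
  (3Δ to stable)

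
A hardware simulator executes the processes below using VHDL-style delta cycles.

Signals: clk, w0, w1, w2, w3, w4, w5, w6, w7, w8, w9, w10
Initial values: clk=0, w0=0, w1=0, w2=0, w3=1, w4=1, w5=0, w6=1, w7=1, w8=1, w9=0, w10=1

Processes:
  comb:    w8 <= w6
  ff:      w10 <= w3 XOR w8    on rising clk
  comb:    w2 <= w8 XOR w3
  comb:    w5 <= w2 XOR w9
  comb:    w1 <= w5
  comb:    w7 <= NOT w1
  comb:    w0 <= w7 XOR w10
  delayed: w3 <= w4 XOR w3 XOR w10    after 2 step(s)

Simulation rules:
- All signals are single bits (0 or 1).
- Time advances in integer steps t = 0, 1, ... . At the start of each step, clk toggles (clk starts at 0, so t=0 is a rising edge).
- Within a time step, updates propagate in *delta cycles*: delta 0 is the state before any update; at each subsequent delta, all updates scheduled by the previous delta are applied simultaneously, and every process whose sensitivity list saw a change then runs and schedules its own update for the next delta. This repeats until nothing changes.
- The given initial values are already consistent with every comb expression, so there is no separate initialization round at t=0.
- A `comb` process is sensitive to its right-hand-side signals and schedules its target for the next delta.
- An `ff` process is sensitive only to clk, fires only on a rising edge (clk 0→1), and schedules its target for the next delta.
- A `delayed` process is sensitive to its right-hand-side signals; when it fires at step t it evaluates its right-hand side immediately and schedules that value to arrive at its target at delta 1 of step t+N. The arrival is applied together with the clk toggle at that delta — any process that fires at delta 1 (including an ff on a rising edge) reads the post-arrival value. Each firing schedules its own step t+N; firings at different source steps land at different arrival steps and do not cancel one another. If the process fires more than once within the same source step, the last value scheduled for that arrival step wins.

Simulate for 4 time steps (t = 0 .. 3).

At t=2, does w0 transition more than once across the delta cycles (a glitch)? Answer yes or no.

t0.Δ0 w4=1 w8=1 w2=0 w5=0 w3=1 clk=0 w6=1 w9=0 w0=0 w10=1 w7=1 w1=0
t0.Δ1 w4=1 w8=1 w2=0 w5=0 w3=1 clk=1 w6=1 w9=0 w0=0 w10=1 w7=1 w1=0
t0.Δ2 w4=1 w8=1 w2=0 w5=0 w3=1 clk=1 w6=1 w9=0 w0=0 w10=0 w7=1 w1=0
t0.Δ3 w4=1 w8=1 w2=0 w5=0 w3=1 clk=1 w6=1 w9=0 w0=1 w10=0 w7=1 w1=0
t1.Δ0 w4=1 w8=1 w2=0 w5=0 w3=1 clk=1 w6=1 w9=0 w0=1 w10=0 w7=1 w1=0
t1.Δ1 w4=1 w8=1 w2=0 w5=0 w3=1 clk=0 w6=1 w9=0 w0=1 w10=0 w7=1 w1=0
t2.Δ0 w4=1 w8=1 w2=0 w5=0 w3=1 clk=0 w6=1 w9=0 w0=1 w10=0 w7=1 w1=0
t2.Δ1 w4=1 w8=1 w2=0 w5=0 w3=0 clk=1 w6=1 w9=0 w0=1 w10=0 w7=1 w1=0
t2.Δ2 w4=1 w8=1 w2=1 w5=0 w3=0 clk=1 w6=1 w9=0 w0=1 w10=1 w7=1 w1=0
t2.Δ3 w4=1 w8=1 w2=1 w5=1 w3=0 clk=1 w6=1 w9=0 w0=0 w10=1 w7=1 w1=0
t2.Δ4 w4=1 w8=1 w2=1 w5=1 w3=0 clk=1 w6=1 w9=0 w0=0 w10=1 w7=1 w1=1
t2.Δ5 w4=1 w8=1 w2=1 w5=1 w3=0 clk=1 w6=1 w9=0 w0=0 w10=1 w7=0 w1=1
t2.Δ6 w4=1 w8=1 w2=1 w5=1 w3=0 clk=1 w6=1 w9=0 w0=1 w10=1 w7=0 w1=1
t3.Δ0 w4=1 w8=1 w2=1 w5=1 w3=0 clk=1 w6=1 w9=0 w0=1 w10=1 w7=0 w1=1
t3.Δ1 w4=1 w8=1 w2=1 w5=1 w3=0 clk=0 w6=1 w9=0 w0=1 w10=1 w7=0 w1=1

yes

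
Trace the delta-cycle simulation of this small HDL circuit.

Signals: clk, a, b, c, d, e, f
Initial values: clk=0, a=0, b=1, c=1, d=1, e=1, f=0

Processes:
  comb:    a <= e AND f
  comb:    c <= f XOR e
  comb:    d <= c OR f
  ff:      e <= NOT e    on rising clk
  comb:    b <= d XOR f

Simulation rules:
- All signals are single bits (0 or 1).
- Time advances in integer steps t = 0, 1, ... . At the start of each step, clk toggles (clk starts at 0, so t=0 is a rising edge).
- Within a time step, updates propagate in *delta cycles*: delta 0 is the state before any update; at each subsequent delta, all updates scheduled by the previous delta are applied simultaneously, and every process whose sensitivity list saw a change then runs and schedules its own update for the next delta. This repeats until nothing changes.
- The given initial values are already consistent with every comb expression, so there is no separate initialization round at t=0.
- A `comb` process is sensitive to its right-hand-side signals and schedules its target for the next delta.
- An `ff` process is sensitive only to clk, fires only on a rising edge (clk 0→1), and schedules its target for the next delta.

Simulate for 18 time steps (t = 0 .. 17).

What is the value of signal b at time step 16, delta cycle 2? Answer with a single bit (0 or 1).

1

[bits: c,e,clk,d,f,a,b]
t=0: Δ0=1101001 Δ1=1111001 Δ2=1011001 Δ3=0011001 Δ4=0010001 Δ5=0010000 | 5Δ
t=1: Δ0=0010000 Δ1=0000000 | 1Δ
t=2: Δ0=0000000 Δ1=0010000 Δ2=0110000 Δ3=1110000 Δ4=1111000 Δ5=1111001 | 5Δ
t=3: Δ0=1111001 Δ1=1101001 | 1Δ
t=4: Δ0=1101001 Δ1=1111001 Δ2=1011001 Δ3=0011001 Δ4=0010001 Δ5=0010000 | 5Δ
t=5: Δ0=0010000 Δ1=0000000 | 1Δ
t=6: Δ0=0000000 Δ1=0010000 Δ2=0110000 Δ3=1110000 Δ4=1111000 Δ5=1111001 | 5Δ
t=7: Δ0=1111001 Δ1=1101001 | 1Δ
t=8: Δ0=1101001 Δ1=1111001 Δ2=1011001 Δ3=0011001 Δ4=0010001 Δ5=0010000 | 5Δ
t=9: Δ0=0010000 Δ1=0000000 | 1Δ
t=10: Δ0=0000000 Δ1=0010000 Δ2=0110000 Δ3=1110000 Δ4=1111000 Δ5=1111001 | 5Δ
t=11: Δ0=1111001 Δ1=1101001 | 1Δ
t=12: Δ0=1101001 Δ1=1111001 Δ2=1011001 Δ3=0011001 Δ4=0010001 Δ5=0010000 | 5Δ
t=13: Δ0=0010000 Δ1=0000000 | 1Δ
t=14: Δ0=0000000 Δ1=0010000 Δ2=0110000 Δ3=1110000 Δ4=1111000 Δ5=1111001 | 5Δ
t=15: Δ0=1111001 Δ1=1101001 | 1Δ
t=16: Δ0=1101001 Δ1=1111001 Δ2=1011001 Δ3=0011001 Δ4=0010001 Δ5=0010000 | 5Δ
t=17: Δ0=0010000 Δ1=0000000 | 1Δ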